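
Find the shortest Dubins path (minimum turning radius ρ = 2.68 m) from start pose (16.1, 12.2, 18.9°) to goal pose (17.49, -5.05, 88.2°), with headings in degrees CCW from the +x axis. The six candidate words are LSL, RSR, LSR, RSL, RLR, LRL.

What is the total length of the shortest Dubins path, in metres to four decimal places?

Let ψ = atan2(Δy, Δx) = atan2(-17.25, 1.39) = -85.3931° be the start→goal bearing.
Normalize: d = |goal − start| / ρ = 17.305912/2.68 = 6.457430, α = (θ_start − ψ) mod 360° = 104.2931° = 1.820258 rad, β = (θ_goal − ψ) mod 360° = 173.5931° = 3.029771 rad.
Common terms: sin α = 0.969046, cos α = -0.246882, sin β = 0.111589, cos β = -0.993754, cos(α−β) = 0.353475, d² = 41.698402. Work in radians in the unit-radius frame; every candidate has L = ρ·(t + p + q).
LSL: p² = 2 + d² − 2cos(α−β) + 2d(sin α − sin β) = 54.065383; p = √p² = 7.352917; φ = atan2(cos β − cos α, d + sin α − sin β) = -0.101750 rad; t = (φ − α) mod 2π = 4.361177 rad, q = (β − φ) mod 2π = 3.131521 rad → L = 2.68·(4.361177 + 7.352917 + 3.131521) = 2.68·14.845615 = 39.786249 m
RSR: p² = 2 + d² − 2cos(α−β) + 2d(sin β − sin α) = 31.917521; p = √p² = 5.649559; φ = atan2(cos α − cos β, d − sin α + sin β) = 0.132588 rad; t = (α − φ) mod 2π = 1.687669 rad, q = (φ − β) mod 2π = 3.386003 rad → L = 2.68·(1.687669 + 5.649559 + 3.386003) = 2.68·10.723231 = 28.738260 m
LSR: p² = d² − 2 + 2cos(α−β) + 2d(sin α + sin β) = 54.361596; p = √p² = 7.373032; φ = atan2(−cos α − cos β, d + sin α + sin β) − atan2(−2, p) = 0.428005 rad; t = (φ − α) mod 2π = 4.890933 rad, q = (φ − β) mod 2π = 3.681420 rad → L = 2.68·(4.890933 + 7.373032 + 3.681420) = 2.68·15.945385 = 42.733631 m
RSL: p² = d² − 2 + 2cos(α−β) − 2d(sin α + sin β) = 26.449107; p = √p² = 5.142870; φ = atan2(cos α + cos β, d − sin α − sin β) − atan2(2, p) = -0.597661 rad; t = (α − φ) mod 2π = 2.417918 rad, q = (β − φ) mod 2π = 3.627431 rad → L = 2.68·(2.417918 + 5.142870 + 3.627431) = 2.68·11.188219 = 29.984427 m
RLR: c = (6 − d² + 2cos(α−β) + 2d(sin α − sin β))/8 = -2.989690, |c| > 1 → infeasible
LRL: c = (6 − d² + 2cos(α−β) − 2d(sin α − sin β))/8 = -5.758173, |c| > 1 → infeasible
Shortest: RSR with L = 28.738260 m ≈ 28.7383 m

28.7383 m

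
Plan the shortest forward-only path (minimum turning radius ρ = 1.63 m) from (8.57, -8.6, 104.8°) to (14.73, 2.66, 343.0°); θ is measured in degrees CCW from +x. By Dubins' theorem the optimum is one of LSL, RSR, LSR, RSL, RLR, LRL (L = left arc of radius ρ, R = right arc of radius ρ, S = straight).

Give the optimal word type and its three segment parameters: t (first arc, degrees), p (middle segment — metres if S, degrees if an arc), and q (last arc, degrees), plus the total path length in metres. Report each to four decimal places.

RSR: t = 38.6641°, p = 10.1528 m, q = 83.1359°, L = 13.6179 m

Let ψ = atan2(Δy, Δx) = atan2(11.26, 6.16) = 61.3183° be the start→goal bearing.
Normalize: d = |goal − start| / ρ = 12.834843/1.63 = 7.874137, α = (θ_start − ψ) mod 360° = 43.4817° = 0.758899 rad, β = (θ_goal − ψ) mod 360° = 281.6817° = 4.916273 rad.
Common terms: sin α = 0.688123, cos α = 0.725594, sin β = -0.979287, cos β = 0.202475, cos(α−β) = -0.526956, d² = 62.002032. Work in radians in the unit-radius frame; every candidate has L = ρ·(t + p + q).
LSL: p² = 2 + d² − 2cos(α−β) + 2d(sin α − sin β) = 91.314782; p = √p² = 9.555877; φ = atan2(cos β − cos α, d + sin α − sin β) = -0.054771 rad; t = (φ − α) mod 2π = 5.469516 rad, q = (β − φ) mod 2π = 4.971044 rad → L = 1.63·(5.469516 + 9.555877 + 4.971044) = 1.63·19.996436 = 32.594191 m
RSR: p² = 2 + d² − 2cos(α−β) + 2d(sin β − sin α) = 38.797107; p = √p² = 6.228732; φ = atan2(cos α − cos β, d − sin α + sin β) = 0.084084 rad; t = (α − φ) mod 2π = 0.674815 rad, q = (φ − β) mod 2π = 1.450996 rad → L = 1.63·(0.674815 + 6.228732 + 1.450996) = 1.63·8.354543 = 13.617906 m
LSR: p² = d² − 2 + 2cos(α−β) + 2d(sin α + sin β) = 54.362783; p = √p² = 7.373112; φ = atan2(−cos α − cos β, d + sin α + sin β) − atan2(−2, p) = 0.143099 rad; t = (φ − α) mod 2π = 5.667385 rad, q = (φ − β) mod 2π = 1.510011 rad → L = 1.63·(5.667385 + 7.373112 + 1.510011) = 1.63·14.550509 = 23.717329 m
RSL: p² = d² − 2 + 2cos(α−β) − 2d(sin α + sin β) = 63.533458; p = √p² = 7.970788; φ = atan2(cos α + cos β, d − sin α − sin β) − atan2(2, p) = -0.132666 rad; t = (α − φ) mod 2π = 0.891565 rad, q = (β − φ) mod 2π = 5.048940 rad → L = 1.63·(0.891565 + 7.970788 + 5.048940) = 1.63·13.911293 = 22.675408 m
RLR: c = (6 − d² + 2cos(α−β) + 2d(sin α − sin β))/8 = -3.849638, |c| > 1 → infeasible
LRL: c = (6 − d² + 2cos(α−β) − 2d(sin α − sin β))/8 = -10.414348, |c| > 1 → infeasible
Shortest: RSR with L = 13.617906 m ≈ 13.6179 m
Convert RSR to answer units (arcs ×180/π): t = 0.674815·180/π = 38.6641°, p = ρ·p = 1.63·6.228732 = 10.1528 m, q = 1.450996·180/π = 83.1359°, L = 13.6179 m.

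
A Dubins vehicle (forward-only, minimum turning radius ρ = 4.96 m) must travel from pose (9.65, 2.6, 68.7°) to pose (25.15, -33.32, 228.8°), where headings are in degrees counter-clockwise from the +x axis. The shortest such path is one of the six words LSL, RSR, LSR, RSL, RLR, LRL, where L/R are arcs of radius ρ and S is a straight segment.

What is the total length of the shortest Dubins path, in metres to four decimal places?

48.9732 m

Let ψ = atan2(Δy, Δx) = atan2(-35.92, 15.50) = -66.6591° be the start→goal bearing.
Normalize: d = |goal − start| / ρ = 39.121559/4.96 = 7.887411, α = (θ_start − ψ) mod 360° = 135.3591° = 2.362462 rad, β = (θ_goal − ψ) mod 360° = 295.4591° = 5.156734 rad.
Common terms: sin α = 0.702661, cos α = -0.711525, sin β = -0.902892, cos β = 0.429867, cos(α−β) = -0.940288, d² = 62.211255. Work in radians in the unit-radius frame; every candidate has L = ρ·(t + p + q).
LSL: p² = 2 + d² − 2cos(α−β) + 2d(sin α − sin β) = 91.419151; p = √p² = 9.561336; φ = atan2(cos β − cos α, d + sin α − sin β) = 0.119661 rad; t = (φ − α) mod 2π = 4.040384 rad, q = (β − φ) mod 2π = 5.037073 rad → L = 4.96·(4.040384 + 9.561336 + 5.037073) = 4.96·18.638794 = 92.448417 m
RSR: p² = 2 + d² − 2cos(α−β) + 2d(sin β − sin α) = 40.764510; p = √p² = 6.384709; φ = atan2(cos α − cos β, d − sin α + sin β) = -0.179736 rad; t = (α − φ) mod 2π = 2.542198 rad, q = (φ − β) mod 2π = 0.946715 rad → L = 4.96·(2.542198 + 6.384709 + 0.946715) = 4.96·9.873622 = 48.973167 m
LSR: p² = d² − 2 + 2cos(α−β) + 2d(sin α + sin β) = 55.172066; p = √p² = 7.427790; φ = atan2(−cos α − cos β, d + sin α + sin β) − atan2(−2, p) = 0.299645 rad; t = (φ − α) mod 2π = 4.220368 rad, q = (φ − β) mod 2π = 1.426096 rad → L = 4.96·(4.220368 + 7.427790 + 1.426096) = 4.96·13.074254 = 64.848300 m
RSL: p² = d² − 2 + 2cos(α−β) − 2d(sin α + sin β) = 61.489291; p = √p² = 7.841511; φ = atan2(cos α + cos β, d − sin α − sin β) − atan2(2, p) = -0.284540 rad; t = (α − φ) mod 2π = 2.647002 rad, q = (β − φ) mod 2π = 5.441274 rad → L = 4.96·(2.647002 + 7.841511 + 5.441274) = 4.96·15.929787 = 79.011746 m
RLR: c = (6 − d² + 2cos(α−β) + 2d(sin α − sin β))/8 = -4.095564, |c| > 1 → infeasible
LRL: c = (6 − d² + 2cos(α−β) − 2d(sin α − sin β))/8 = -10.427394, |c| > 1 → infeasible
Shortest: RSR with L = 48.973167 m ≈ 48.9732 m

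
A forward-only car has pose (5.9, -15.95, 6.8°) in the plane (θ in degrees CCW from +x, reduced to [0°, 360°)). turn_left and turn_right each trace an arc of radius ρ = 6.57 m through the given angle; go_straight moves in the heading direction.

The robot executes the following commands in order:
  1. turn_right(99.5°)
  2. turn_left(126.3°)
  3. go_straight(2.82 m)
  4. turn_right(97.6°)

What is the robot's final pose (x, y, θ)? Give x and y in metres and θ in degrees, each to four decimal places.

set_pose: (x, y, θ) = (5.9000, -15.9500, 6.8000°), ρ = 6.57
turn_right(99.5°): centre at ρ to the right, rotate −99.5° → (13.2406, -22.7833, -92.7000° ≡ 267.3000°)
turn_left(126.3°): centre at ρ to the left, rotate +126.3° → (23.4391, -28.5651, 393.6000° ≡ 33.6000°)
go_straight(2.82): x += 2.82·cos θ, y += 2.82·sin θ → (25.7879, -27.0045, 33.6000°)
turn_right(97.6°): centre at ρ to the right, rotate −97.6° → (35.3288, -29.5967, -64.0000° ≡ 296.0000°)

(35.3288, -29.5967, 296.0000°)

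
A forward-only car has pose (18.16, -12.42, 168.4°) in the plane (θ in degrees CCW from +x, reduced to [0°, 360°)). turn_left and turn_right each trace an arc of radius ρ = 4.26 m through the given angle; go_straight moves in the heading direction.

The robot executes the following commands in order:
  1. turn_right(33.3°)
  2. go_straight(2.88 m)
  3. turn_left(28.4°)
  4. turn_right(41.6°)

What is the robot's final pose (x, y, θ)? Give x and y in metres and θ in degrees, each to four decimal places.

set_pose: (x, y, θ) = (18.1600, -12.4200, 168.4000°), ρ = 4.26
turn_right(33.3°): centre at ρ to the right, rotate −33.3° → (16.0096, -11.2645, 135.1000°)
go_straight(2.88): x += 2.88·cos θ, y += 2.88·sin θ → (13.9696, -9.2316, 135.1000°)
turn_left(28.4°): centre at ρ to the left, rotate +28.4° → (12.1725, -8.1646, 163.5000°)
turn_right(41.6°): centre at ρ to the right, rotate −41.6° → (9.7657, -6.3312, 121.9000°)

(9.7657, -6.3312, 121.9000°)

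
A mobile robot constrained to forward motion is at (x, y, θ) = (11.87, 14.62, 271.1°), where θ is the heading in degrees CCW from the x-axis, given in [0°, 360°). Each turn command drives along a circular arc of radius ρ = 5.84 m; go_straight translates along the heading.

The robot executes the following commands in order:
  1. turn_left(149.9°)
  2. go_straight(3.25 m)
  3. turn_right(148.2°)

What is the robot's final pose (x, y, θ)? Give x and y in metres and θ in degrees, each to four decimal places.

set_pose: (x, y, θ) = (11.8700, 14.6200, 271.1000°), ρ = 5.84
turn_left(149.9°): centre at ρ to the left, rotate +149.9° → (22.8167, 11.9008, 421.0000° ≡ 61.0000°)
go_straight(3.25): x += 3.25·cos θ, y += 3.25·sin θ → (24.3923, 14.7433, 61.0000°)
turn_right(148.2°): centre at ρ to the right, rotate −148.2° → (35.3331, 12.1973, -87.2000° ≡ 272.8000°)

(35.3331, 12.1973, 272.8000°)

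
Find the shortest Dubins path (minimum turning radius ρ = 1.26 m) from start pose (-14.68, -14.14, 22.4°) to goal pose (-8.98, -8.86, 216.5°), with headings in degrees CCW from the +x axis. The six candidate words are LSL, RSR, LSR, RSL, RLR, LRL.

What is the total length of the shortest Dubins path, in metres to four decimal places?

11.8608 m

Let ψ = atan2(Δy, Δx) = atan2(5.28, 5.70) = 42.8094° be the start→goal bearing.
Normalize: d = |goal − start| / ρ = 7.769710/1.26 = 6.166437, α = (θ_start − ψ) mod 360° = 339.5906° = 5.926974 rad, β = (θ_goal − ψ) mod 360° = 173.6906° = 3.031472 rad.
Common terms: sin α = -0.348726, cos α = 0.937225, sin β = 0.109898, cos β = -0.993943, cos(α−β) = -0.969872, d² = 38.024943. Work in radians in the unit-radius frame; every candidate has L = ρ·(t + p + q).
LSL: p² = 2 + d² − 2cos(α−β) + 2d(sin α − sin β) = 36.308535; p = √p² = 6.025656; φ = atan2(cos β − cos α, d + sin α − sin β) = -0.326248 rad; t = (φ − α) mod 2π = 0.029964 rad, q = (β − φ) mod 2π = 3.357720 rad → L = 1.26·(0.029964 + 6.025656 + 3.357720) = 1.26·9.413340 = 11.860809 m
RSR: p² = 2 + d² − 2cos(α−β) + 2d(sin β − sin α) = 47.620840; p = √p² = 6.900785; φ = atan2(cos α − cos β, d − sin α + sin β) = 0.283635 rad; t = (α − φ) mod 2π = 5.643338 rad, q = (φ − β) mod 2π = 3.535348 rad → L = 1.26·(5.643338 + 6.900785 + 3.535348) = 1.26·16.079472 = 20.260135 m
LSR: p² = d² − 2 + 2cos(α−β) + 2d(sin α + sin β) = 31.139759; p = √p² = 5.580301; φ = atan2(−cos α − cos β, d + sin α + sin β) − atan2(−2, p) = 0.353710 rad; t = (φ − α) mod 2π = 0.709922 rad, q = (φ − β) mod 2π = 3.605423 rad → L = 1.26·(0.709922 + 5.580301 + 3.605423) = 1.26·9.895645 = 12.468513 m
RSL: p² = d² − 2 + 2cos(α−β) − 2d(sin α + sin β) = 37.030640; p = √p² = 6.085281; φ = atan2(cos α + cos β, d − sin α − sin β) − atan2(2, p) = -0.326395 rad; t = (α − φ) mod 2π = 6.253369 rad, q = (β − φ) mod 2π = 3.357868 rad → L = 1.26·(6.253369 + 6.085281 + 3.357868) = 1.26·15.696517 = 19.777611 m
RLR: c = (6 − d² + 2cos(α−β) + 2d(sin α − sin β))/8 = -4.952605, |c| > 1 → infeasible
LRL: c = (6 − d² + 2cos(α−β) − 2d(sin α − sin β))/8 = -3.538567, |c| > 1 → infeasible
Shortest: LSL with L = 11.860809 m ≈ 11.8608 m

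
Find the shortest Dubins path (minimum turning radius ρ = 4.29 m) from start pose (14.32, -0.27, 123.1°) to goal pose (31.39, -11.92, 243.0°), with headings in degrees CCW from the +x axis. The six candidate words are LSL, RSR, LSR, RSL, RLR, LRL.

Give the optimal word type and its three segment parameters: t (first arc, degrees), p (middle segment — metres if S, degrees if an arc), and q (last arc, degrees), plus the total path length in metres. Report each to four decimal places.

RSR: t = 174.3891°, p = 15.4364 m, q = 65.7109°, L = 33.4138 m

Let ψ = atan2(Δy, Δx) = atan2(-11.65, 17.07) = -34.3129° be the start→goal bearing.
Normalize: d = |goal − start| / ρ = 20.666577/4.29 = 4.817384, α = (θ_start − ψ) mod 360° = 157.4129° = 2.747374 rad, β = (θ_goal − ψ) mod 360° = 277.3129° = 4.840023 rad.
Common terms: sin α = 0.384087, cos α = -0.923297, sin β = -0.991866, cos β = 0.127288, cos(α−β) = -0.498488, d² = 23.207188. Work in radians in the unit-radius frame; every candidate has L = ρ·(t + p + q).
LSL: p² = 2 + d² − 2cos(α−β) + 2d(sin α − sin β) = 39.461152; p = √p² = 6.281811; φ = atan2(cos β − cos α, d + sin α − sin β) = 0.168032 rad; t = (φ − α) mod 2π = 3.703844 rad, q = (β − φ) mod 2π = 4.671991 rad → L = 4.29·(3.703844 + 6.281811 + 4.671991) = 4.29·14.657646 = 62.881303 m
RSR: p² = 2 + d² − 2cos(α−β) + 2d(sin β − sin α) = 12.947174; p = √p² = 3.598218; φ = atan2(cos α − cos β, d − sin α + sin β) = -0.296290 rad; t = (α − φ) mod 2π = 3.043663 rad, q = (φ − β) mod 2π = 1.146872 rad → L = 4.29·(3.043663 + 3.598218 + 1.146872) = 4.29·7.788754 = 33.413753 m
LSR: p² = d² − 2 + 2cos(α−β) + 2d(sin α + sin β) = 14.354408; p = √p² = 3.788721; φ = atan2(−cos α − cos β, d + sin α + sin β) − atan2(−2, p) = 0.672591 rad; t = (φ − α) mod 2π = 4.208403 rad, q = (φ − β) mod 2π = 2.115753 rad → L = 4.29·(4.208403 + 3.788721 + 2.115753) = 4.29·10.112877 = 43.384241 m
RSL: p² = d² − 2 + 2cos(α−β) − 2d(sin α + sin β) = 26.066016; p = √p² = 5.105489; φ = atan2(cos α + cos β, d − sin α − sin β) − atan2(2, p) = -0.519047 rad; t = (α − φ) mod 2π = 3.266421 rad, q = (β − φ) mod 2π = 5.359070 rad → L = 4.29·(3.266421 + 5.105489 + 5.359070) = 4.29·13.730980 = 58.905904 m
RLR: c = (6 − d² + 2cos(α−β) + 2d(sin α − sin β))/8 = -0.618397; p = 2π − arccos c = 4.045688 rad; φ = atan2(cos α − cos β, d − sin α + sin β) = -0.296290 rad; t = (α − φ + p/2) mod 2π = 5.066507 rad, q = (α − β − t + p) mod 2π = 3.169716 rad → L = 4.29·(5.066507 + 4.045688 + 3.169716) = 4.29·12.281912 = 52.689401 m
LRL: c = (6 − d² + 2cos(α−β) − 2d(sin α − sin β))/8 = -3.932644, |c| > 1 → infeasible
Shortest: RSR with L = 33.413753 m ≈ 33.4138 m
Convert RSR to answer units (arcs ×180/π): t = 3.043663·180/π = 174.3891°, p = ρ·p = 4.29·3.598218 = 15.4364 m, q = 1.146872·180/π = 65.7109°, L = 33.4138 m.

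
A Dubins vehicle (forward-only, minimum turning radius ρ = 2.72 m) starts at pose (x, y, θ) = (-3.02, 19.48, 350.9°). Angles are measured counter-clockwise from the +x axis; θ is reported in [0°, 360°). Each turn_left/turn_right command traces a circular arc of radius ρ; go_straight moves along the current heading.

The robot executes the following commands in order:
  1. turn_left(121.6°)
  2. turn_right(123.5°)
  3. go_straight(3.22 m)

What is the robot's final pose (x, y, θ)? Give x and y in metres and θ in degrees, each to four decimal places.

(6.1159, 26.3032, 349.0000°)

set_pose: (x, y, θ) = (-3.0200, 19.4800, 350.9000°), ρ = 2.72
turn_left(121.6°): centre at ρ to the left, rotate +121.6° → (-0.0769, 23.2067, 472.5000° ≡ 112.5000°)
turn_right(123.5°): centre at ρ to the right, rotate −123.5° → (2.9551, 26.9176, -11.0000° ≡ 349.0000°)
go_straight(3.22): x += 3.22·cos θ, y += 3.22·sin θ → (6.1159, 26.3032, 349.0000°)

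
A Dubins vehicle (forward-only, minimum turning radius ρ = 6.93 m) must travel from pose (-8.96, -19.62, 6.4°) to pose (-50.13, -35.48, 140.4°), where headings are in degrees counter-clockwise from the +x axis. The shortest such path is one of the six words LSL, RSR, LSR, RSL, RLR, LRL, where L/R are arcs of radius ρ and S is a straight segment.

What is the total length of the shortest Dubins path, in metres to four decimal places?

Let ψ = atan2(Δy, Δx) = atan2(-15.86, -41.17) = -158.9317° be the start→goal bearing.
Normalize: d = |goal − start| / ρ = 44.119253/6.93 = 6.366415, α = (θ_start − ψ) mod 360° = 165.3317° = 2.885583 rad, β = (θ_goal − ψ) mod 360° = 299.3317° = 5.224324 rad.
Common terms: sin α = 0.253222, cos α = -0.967408, sin β = -0.871798, cos β = 0.489865, cos(α−β) = -0.694658, d² = 40.531235. Work in radians in the unit-radius frame; every candidate has L = ρ·(t + p + q).
LSL: p² = 2 + d² − 2cos(α−β) + 2d(sin α − sin β) = 58.245247; p = √p² = 7.631857; φ = atan2(cos β − cos α, d + sin α − sin β) = 0.192126 rad; t = (φ − α) mod 2π = 3.589728 rad, q = (β − φ) mod 2π = 5.032198 rad → L = 6.93·(3.589728 + 7.631857 + 5.032198) = 6.93·16.253784 = 112.638722 m
RSR: p² = 2 + d² − 2cos(α−β) + 2d(sin β − sin α) = 29.595856; p = √p² = 5.440207; φ = atan2(cos α − cos β, d − sin α + sin β) = -0.271182 rad; t = (α − φ) mod 2π = 3.156765 rad, q = (φ − β) mod 2π = 0.787679 rad → L = 6.93·(3.156765 + 5.440207 + 0.787679) = 6.93·9.384651 = 65.035635 m
LSR: p² = d² − 2 + 2cos(α−β) + 2d(sin α + sin β) = 29.265698; p = √p² = 5.409778; φ = atan2(−cos α − cos β, d + sin α + sin β) − atan2(−2, p) = 0.437009 rad; t = (φ − α) mod 2π = 3.834611 rad, q = (φ − β) mod 2π = 1.495870 rad → L = 6.93·(3.834611 + 5.409778 + 1.495870) = 6.93·10.740259 = 74.429994 m
RSL: p² = d² − 2 + 2cos(α−β) − 2d(sin α + sin β) = 45.018138; p = √p² = 6.709556; φ = atan2(cos α + cos β, d − sin α − sin β) − atan2(2, p) = -0.357957 rad; t = (α − φ) mod 2π = 3.243540 rad, q = (β − φ) mod 2π = 5.582281 rad → L = 6.93·(3.243540 + 6.709556 + 5.582281) = 6.93·15.535377 = 107.660165 m
RLR: c = (6 − d² + 2cos(α−β) + 2d(sin α − sin β))/8 = -2.699482, |c| > 1 → infeasible
LRL: c = (6 − d² + 2cos(α−β) − 2d(sin α − sin β))/8 = -6.280656, |c| > 1 → infeasible
Shortest: RSR with L = 65.035635 m ≈ 65.0356 m

65.0356 m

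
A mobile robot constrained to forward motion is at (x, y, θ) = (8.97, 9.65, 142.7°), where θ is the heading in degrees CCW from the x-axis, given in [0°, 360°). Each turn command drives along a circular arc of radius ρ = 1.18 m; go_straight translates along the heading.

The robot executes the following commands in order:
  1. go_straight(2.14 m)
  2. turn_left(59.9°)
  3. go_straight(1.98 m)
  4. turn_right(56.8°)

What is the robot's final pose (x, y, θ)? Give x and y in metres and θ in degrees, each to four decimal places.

set_pose: (x, y, θ) = (8.9700, 9.6500, 142.7000°), ρ = 1.18
go_straight(2.14): x += 2.14·cos θ, y += 2.14·sin θ → (7.2677, 10.9468, 142.7000°)
turn_left(59.9°): centre at ρ to the left, rotate +59.9° → (6.0992, 11.0975, 202.6000°)
go_straight(1.98): x += 1.98·cos θ, y += 1.98·sin θ → (4.2712, 10.3366, 202.6000°)
turn_right(56.8°): centre at ρ to the right, rotate −56.8° → (3.1545, 10.4501, 145.8000°)

(3.1545, 10.4501, 145.8000°)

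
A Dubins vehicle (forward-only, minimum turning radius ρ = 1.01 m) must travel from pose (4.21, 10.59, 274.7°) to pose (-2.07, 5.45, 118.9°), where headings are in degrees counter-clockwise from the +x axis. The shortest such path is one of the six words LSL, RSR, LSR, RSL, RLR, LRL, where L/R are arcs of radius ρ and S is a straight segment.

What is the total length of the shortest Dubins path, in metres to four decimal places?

Let ψ = atan2(Δy, Δx) = atan2(-5.14, -6.28) = -140.7007° be the start→goal bearing.
Normalize: d = |goal − start| / ρ = 8.115294/1.01 = 8.034945, α = (θ_start − ψ) mod 360° = 55.4007° = 0.966924 rad, β = (θ_goal − ψ) mod 360° = 259.6007° = 4.530886 rad.
Common terms: sin α = 0.823143, cos α = 0.567834, sin β = -0.983574, cos β = -0.180508, cos(α−β) = -0.912120, d² = 64.560337. Work in radians in the unit-radius frame; every candidate has L = ρ·(t + p + q).
LSL: p² = 2 + d² − 2cos(α−β) + 2d(sin α − sin β) = 97.418311; p = √p² = 9.870071; φ = atan2(cos β − cos α, d + sin α − sin β) = -0.075892 rad; t = (φ − α) mod 2π = 5.240369 rad, q = (β − φ) mod 2π = 4.606778 rad → L = 1.01·(5.240369 + 9.870071 + 4.606778) = 1.01·19.717219 = 19.914391 m
RSR: p² = 2 + d² − 2cos(α−β) + 2d(sin β − sin α) = 39.350844; p = √p² = 6.273025; φ = atan2(cos α − cos β, d − sin α + sin β) = 0.119580 rad; t = (α − φ) mod 2π = 0.847344 rad, q = (φ − β) mod 2π = 1.871879 rad → L = 1.01·(0.847344 + 6.273025 + 1.871879) = 1.01·8.992248 = 9.082171 m
LSR: p² = d² − 2 + 2cos(α−β) + 2d(sin α + sin β) = 58.157994; p = √p² = 7.626139; φ = atan2(−cos α − cos β, d + sin α + sin β) − atan2(−2, p) = 0.207332 rad; t = (φ − α) mod 2π = 5.523594 rad, q = (φ − β) mod 2π = 1.959631 rad → L = 1.01·(5.523594 + 7.626139 + 1.959631) = 1.01·15.109364 = 15.260457 m
RSL: p² = d² − 2 + 2cos(α−β) − 2d(sin α + sin β) = 63.314200; p = √p² = 7.957022; φ = atan2(cos α + cos β, d − sin α − sin β) − atan2(2, p) = -0.199023 rad; t = (α − φ) mod 2π = 1.165947 rad, q = (β − φ) mod 2π = 4.729909 rad → L = 1.01·(1.165947 + 7.957022 + 4.729909) = 1.01·13.852878 = 13.991406 m
RLR: c = (6 − d² + 2cos(α−β) + 2d(sin α − sin β))/8 = -3.918855, |c| > 1 → infeasible
LRL: c = (6 − d² + 2cos(α−β) − 2d(sin α − sin β))/8 = -11.177289, |c| > 1 → infeasible
Shortest: RSR with L = 9.082171 m ≈ 9.0822 m

9.0822 m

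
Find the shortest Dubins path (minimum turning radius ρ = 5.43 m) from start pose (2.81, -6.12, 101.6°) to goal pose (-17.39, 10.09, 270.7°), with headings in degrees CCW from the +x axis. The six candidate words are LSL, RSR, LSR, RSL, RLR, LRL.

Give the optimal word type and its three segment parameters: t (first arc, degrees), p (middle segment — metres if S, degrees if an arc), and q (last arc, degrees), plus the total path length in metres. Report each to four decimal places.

Let ψ = atan2(Δy, Δx) = atan2(16.21, -20.20) = 141.2538° be the start→goal bearing.
Normalize: d = |goal − start| / ρ = 25.899886/5.43 = 4.769776, α = (θ_start − ψ) mod 360° = 320.3462° = 5.591096 rad, β = (θ_goal − ψ) mod 360° = 129.4462° = 2.259262 rad.
Common terms: sin α = -0.638147, cos α = 0.769914, sin β = 0.772222, cos β = -0.635353, cos(α−β) = -0.981959, d² = 22.750767. Work in radians in the unit-radius frame; every candidate has L = ρ·(t + p + q).
LSL: p² = 2 + d² − 2cos(α−β) + 2d(sin α − sin β) = 13.260393; p = √p² = 3.641482; φ = atan2(cos β − cos α, d + sin α − sin β) = -0.396189 rad; t = (φ − α) mod 2π = 0.295901 rad, q = (β − φ) mod 2π = 2.655451 rad → L = 5.43·(0.295901 + 3.641482 + 2.655451) = 5.43·6.592834 = 35.799089 m
RSR: p² = 2 + d² − 2cos(α−β) + 2d(sin β − sin α) = 40.168976; p = √p² = 6.337900; φ = atan2(cos α − cos β, d − sin α + sin β) = 0.223583 rad; t = (α − φ) mod 2π = 5.367513 rad, q = (φ − β) mod 2π = 4.247506 rad → L = 5.43·(5.367513 + 6.337900 + 4.247506) = 5.43·15.952919 = 86.624349 m
LSR: p² = d² − 2 + 2cos(α−β) + 2d(sin α + sin β) = 20.065858; p = √p² = 4.479493; φ = atan2(−cos α − cos β, d + sin α + sin β) − atan2(−2, p) = 0.392489 rad; t = (φ − α) mod 2π = 1.084579 rad, q = (φ − β) mod 2π = 4.416412 rad → L = 5.43·(1.084579 + 4.479493 + 4.416412) = 5.43·9.980484 = 54.194030 m
RSL: p² = d² − 2 + 2cos(α−β) − 2d(sin α + sin β) = 17.507841; p = √p² = 4.184237; φ = atan2(cos α + cos β, d − sin α − sin β) − atan2(2, p) = -0.416862 rad; t = (α − φ) mod 2π = 6.007957 rad, q = (β − φ) mod 2π = 2.676124 rad → L = 5.43·(6.007957 + 4.184237 + 2.676124) = 5.43·12.868318 = 69.874967 m
RLR: c = (6 − d² + 2cos(α−β) + 2d(sin α − sin β))/8 = -4.021122, |c| > 1 → infeasible
LRL: c = (6 − d² + 2cos(α−β) − 2d(sin α − sin β))/8 = -0.657549; p = 2π − arccos c = 3.994828 rad; φ = atan2(cos β − cos α, d + sin α − sin β) = -0.396189 rad; t = (φ − α + p/2) mod 2π = 2.293315 rad, q = (β − α − t + p) mod 2π = 4.652865 rad → L = 5.43·(2.293315 + 3.994828 + 4.652865) = 5.43·10.941008 = 59.409671 m
Shortest: LSL with L = 35.799089 m ≈ 35.7991 m
Convert LSL to answer units (arcs ×180/π): t = 0.295901·180/π = 16.9539°, p = ρ·p = 5.43·3.641482 = 19.7732 m, q = 2.655451·180/π = 152.1461°, L = 35.7991 m.

LSL: t = 16.9539°, p = 19.7732 m, q = 152.1461°, L = 35.7991 m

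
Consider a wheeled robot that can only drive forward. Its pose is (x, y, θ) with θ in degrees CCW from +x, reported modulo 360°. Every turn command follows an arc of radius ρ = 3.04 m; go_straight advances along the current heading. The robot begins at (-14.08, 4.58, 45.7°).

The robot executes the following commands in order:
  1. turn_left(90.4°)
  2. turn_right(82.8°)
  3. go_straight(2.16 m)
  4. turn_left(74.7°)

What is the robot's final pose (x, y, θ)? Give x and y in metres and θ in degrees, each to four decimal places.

(-13.2282, 18.3211, 128.0000°)

set_pose: (x, y, θ) = (-14.0800, 4.5800, 45.7000°), ρ = 3.04
turn_left(90.4°): centre at ρ to the left, rotate +90.4° → (-14.1478, 8.8937, 136.1000°)
turn_right(82.8°): centre at ρ to the right, rotate −82.8° → (-14.4772, 12.9009, 53.3000°)
go_straight(2.16): x += 2.16·cos θ, y += 2.16·sin θ → (-13.1864, 14.6327, 53.3000°)
turn_left(74.7°): centre at ρ to the left, rotate +74.7° → (-13.2282, 18.3211, 128.0000°)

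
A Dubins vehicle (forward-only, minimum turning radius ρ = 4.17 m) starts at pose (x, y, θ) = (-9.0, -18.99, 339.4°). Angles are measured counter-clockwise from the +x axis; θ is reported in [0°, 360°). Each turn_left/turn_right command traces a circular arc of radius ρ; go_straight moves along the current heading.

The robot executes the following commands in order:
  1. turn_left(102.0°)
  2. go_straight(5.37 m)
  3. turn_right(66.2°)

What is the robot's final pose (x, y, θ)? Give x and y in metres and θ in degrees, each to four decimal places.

set_pose: (x, y, θ) = (-9.0000, -18.9900, 339.4000°), ρ = 4.17
turn_left(102.0°): centre at ρ to the left, rotate +102.0° → (-3.4097, -15.7102, 441.4000° ≡ 81.4000°)
go_straight(5.37): x += 5.37·cos θ, y += 5.37·sin θ → (-2.6067, -10.4006, 81.4000°)
turn_right(66.2°): centre at ρ to the right, rotate −66.2° → (0.4231, -7.0000, 15.2000°)

(0.4231, -7.0000, 15.2000°)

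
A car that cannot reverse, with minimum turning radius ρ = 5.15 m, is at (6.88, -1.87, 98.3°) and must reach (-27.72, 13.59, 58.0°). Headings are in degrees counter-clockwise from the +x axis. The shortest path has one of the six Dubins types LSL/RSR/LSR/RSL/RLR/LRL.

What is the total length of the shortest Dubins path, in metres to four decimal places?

Let ψ = atan2(Δy, Δx) = atan2(15.46, -34.60) = 155.9239° be the start→goal bearing.
Normalize: d = |goal − start| / ρ = 37.896855/5.15 = 7.358613, α = (θ_start − ψ) mod 360° = 302.3761° = 5.277458 rad, β = (θ_goal − ψ) mod 360° = 262.0761° = 4.574091 rad.
Common terms: sin α = -0.844551, cos α = 0.535474, sin β = -0.990452, cos β = -0.137858, cos(α−β) = 0.762668, d² = 54.149179. Work in radians in the unit-radius frame; every candidate has L = ρ·(t + p + q).
LSL: p² = 2 + d² − 2cos(α−β) + 2d(sin α − sin β) = 56.771093; p = √p² = 7.534659; φ = atan2(cos β − cos α, d + sin α − sin β) = -0.089484 rad; t = (φ − α) mod 2π = 0.916243 rad, q = (β − φ) mod 2π = 4.663575 rad → L = 5.15·(0.916243 + 7.534659 + 4.663575) = 5.15·13.114477 = 67.539557 m
RSR: p² = 2 + d² − 2cos(α−β) + 2d(sin β − sin α) = 52.476592; p = √p² = 7.244073; φ = atan2(cos α − cos β, d − sin α + sin β) = 0.093084 rad; t = (α − φ) mod 2π = 5.184375 rad, q = (φ − β) mod 2π = 1.802178 rad → L = 5.15·(5.184375 + 7.244073 + 1.802178) = 5.15·14.230626 = 73.287723 m
LSR: p² = d² − 2 + 2cos(α−β) + 2d(sin α + sin β) = 26.668356; p = √p² = 5.164141; φ = atan2(−cos α − cos β, d + sin α + sin β) − atan2(−2, p) = 0.297637 rad; t = (φ − α) mod 2π = 1.303364 rad, q = (φ − β) mod 2π = 2.006732 rad → L = 5.15·(1.303364 + 5.164141 + 2.006732) = 5.15·8.474238 = 43.642325 m
RSL: p² = d² − 2 + 2cos(α−β) − 2d(sin α + sin β) = 80.680675; p = √p² = 8.982242; φ = atan2(cos α + cos β, d − sin α − sin β) − atan2(2, p) = -0.175865 rad; t = (α − φ) mod 2π = 5.453324 rad, q = (β − φ) mod 2π = 4.749956 rad → L = 5.15·(5.453324 + 8.982242 + 4.749956) = 5.15·19.185522 = 98.805437 m
RLR: c = (6 − d² + 2cos(α−β) + 2d(sin α − sin β))/8 = -5.559574, |c| > 1 → infeasible
LRL: c = (6 − d² + 2cos(α−β) − 2d(sin α − sin β))/8 = -6.096387, |c| > 1 → infeasible
Shortest: LSR with L = 43.642325 m ≈ 43.6423 m

43.6423 m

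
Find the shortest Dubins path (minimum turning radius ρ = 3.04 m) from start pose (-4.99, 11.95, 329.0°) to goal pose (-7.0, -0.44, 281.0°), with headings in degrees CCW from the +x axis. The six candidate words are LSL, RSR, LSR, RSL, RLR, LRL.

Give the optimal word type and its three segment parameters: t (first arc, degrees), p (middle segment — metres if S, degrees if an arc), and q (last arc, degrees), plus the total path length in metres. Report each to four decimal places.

Let ψ = atan2(Δy, Δx) = atan2(-12.39, -2.01) = -99.2147° be the start→goal bearing.
Normalize: d = |goal − start| / ρ = 12.551980/3.04 = 4.128941, α = (θ_start − ψ) mod 360° = 68.2147° = 1.190571 rad, β = (θ_goal − ψ) mod 360° = 20.2147° = 0.352813 rad.
Common terms: sin α = 0.928581, cos α = 0.371130, sin β = 0.345539, cos β = 0.938405, cos(α−β) = 0.669131, d² = 17.048152. Work in radians in the unit-radius frame; every candidate has L = ρ·(t + p + q).
LSL: p² = 2 + d² − 2cos(α−β) + 2d(sin α − sin β) = 22.524585; p = √p² = 4.746007; φ = atan2(cos β − cos α, d + sin α − sin β) = 0.119813 rad; t = (φ − α) mod 2π = 5.212428 rad, q = (β − φ) mod 2π = 0.233000 rad → L = 3.04·(5.212428 + 4.746007 + 0.233000) = 3.04·10.191435 = 30.981961 m
RSR: p² = 2 + d² − 2cos(α−β) + 2d(sin β − sin α) = 12.895196; p = √p² = 3.590988; φ = atan2(cos α − cos β, d − sin α + sin β) = -0.158636 rad; t = (α − φ) mod 2π = 1.349207 rad, q = (φ − β) mod 2π = 5.771736 rad → L = 3.04·(1.349207 + 3.590988 + 5.771736) = 3.04·10.711932 = 32.564272 m
LSR: p² = d² − 2 + 2cos(α−β) + 2d(sin α + sin β) = 26.907942; p = √p² = 5.187287; φ = atan2(−cos α − cos β, d + sin α + sin β) − atan2(−2, p) = 0.130211 rad; t = (φ − α) mod 2π = 5.222826 rad, q = (φ − β) mod 2π = 6.060584 rad → L = 3.04·(5.222826 + 5.187287 + 6.060584) = 3.04·16.470696 = 50.070915 m
RSL: p² = d² − 2 + 2cos(α−β) − 2d(sin α + sin β) = 5.864884; p = √p² = 2.421752; φ = atan2(cos α + cos β, d − sin α − sin β) − atan2(2, p) = -0.260231 rad; t = (α − φ) mod 2π = 1.450802 rad, q = (β − φ) mod 2π = 0.613044 rad → L = 3.04·(1.450802 + 2.421752 + 0.613044) = 3.04·4.485598 = 13.636219 m
RLR: c = (6 − d² + 2cos(α−β) + 2d(sin α − sin β))/8 = -0.611900; p = 2π − arccos c = 4.053929 rad; φ = atan2(cos α − cos β, d − sin α + sin β) = -0.158636 rad; t = (α − φ + p/2) mod 2π = 3.376171 rad, q = (α − β − t + p) mod 2π = 1.515516 rad → L = 3.04·(3.376171 + 4.053929 + 1.515516) = 3.04·8.945616 = 27.194673 m
LRL: c = (6 − d² + 2cos(α−β) − 2d(sin α − sin β))/8 = -1.815573, |c| > 1 → infeasible
Shortest: RSL with L = 13.636219 m ≈ 13.6362 m
Convert RSL to answer units (arcs ×180/π): t = 1.450802·180/π = 83.1248°, p = ρ·p = 3.04·2.421752 = 7.3621 m, q = 0.613044·180/π = 35.1248°, L = 13.6362 m.

RSL: t = 83.1248°, p = 7.3621 m, q = 35.1248°, L = 13.6362 m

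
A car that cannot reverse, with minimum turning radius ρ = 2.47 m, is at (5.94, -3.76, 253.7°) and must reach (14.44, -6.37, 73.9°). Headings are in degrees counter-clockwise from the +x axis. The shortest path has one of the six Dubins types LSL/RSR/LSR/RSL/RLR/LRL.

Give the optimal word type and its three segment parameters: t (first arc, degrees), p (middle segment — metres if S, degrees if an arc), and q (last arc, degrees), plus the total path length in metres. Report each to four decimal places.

Let ψ = atan2(Δy, Δx) = atan2(-2.61, 8.50) = -17.0696° be the start→goal bearing.
Normalize: d = |goal − start| / ρ = 8.891687/2.47 = 3.599873, α = (θ_start − ψ) mod 360° = 270.7696° = 4.725820 rad, β = (θ_goal − ψ) mod 360° = 90.9696° = 1.587718 rad.
Common terms: sin α = -0.999910, cos α = 0.013431, sin β = 0.999857, cos β = -0.016921, cos(α−β) = -0.999994, d² = 12.959088. Work in radians in the unit-radius frame; every candidate has L = ρ·(t + p + q).
LSL: p² = 2 + d² − 2cos(α−β) + 2d(sin α − sin β) = 2.561263; p = √p² = 1.600395; φ = atan2(cos β − cos α, d + sin α − sin β) = -0.018967 rad; t = (φ − α) mod 2π = 1.538398 rad, q = (β − φ) mod 2π = 1.606685 rad → L = 2.47·(1.538398 + 1.600395 + 1.606685) = 2.47·4.745478 = 11.721330 m
RSR: p² = 2 + d² − 2cos(α−β) + 2d(sin β − sin α) = 31.356889; p = √p² = 5.599722; φ = atan2(cos α − cos β, d − sin α + sin β) = 0.005420 rad; t = (α − φ) mod 2π = 4.720400 rad, q = (φ − β) mod 2π = 4.700887 rad → L = 2.47·(4.720400 + 5.599722 + 4.700887) = 2.47·15.021010 = 37.101894 m
LSR: p² = d² − 2 + 2cos(α−β) + 2d(sin α + sin β) = 8.958719; p = √p² = 2.993112; φ = atan2(−cos α − cos β, d + sin α + sin β) − atan2(−2, p) = 0.590034 rad; t = (φ − α) mod 2π = 2.147398 rad, q = (φ − β) mod 2π = 5.285500 rad → L = 2.47·(2.147398 + 2.993112 + 5.285500) = 2.47·10.426011 = 25.752247 m
RSL: p² = d² − 2 + 2cos(α−β) − 2d(sin α + sin β) = 8.959482; p = √p² = 2.993239; φ = atan2(cos α + cos β, d − sin α − sin β) − atan2(2, p) = -0.590014 rad; t = (α − φ) mod 2π = 5.315834 rad, q = (β − φ) mod 2π = 2.177732 rad → L = 2.47·(5.315834 + 2.993239 + 2.177732) = 2.47·10.486806 = 25.902411 m
RLR: c = (6 − d² + 2cos(α−β) + 2d(sin α − sin β))/8 = -2.919611, |c| > 1 → infeasible
LRL: c = (6 − d² + 2cos(α−β) − 2d(sin α − sin β))/8 = 0.679842; p = 2π − arccos c = 5.459936 rad; φ = atan2(cos β − cos α, d + sin α − sin β) = -0.018967 rad; t = (φ − α + p/2) mod 2π = 4.268366 rad, q = (β − α − t + p) mod 2π = 4.336653 rad → L = 2.47·(4.268366 + 5.459936 + 4.336653) = 2.47·14.064956 = 34.740441 m
Shortest: LSL with L = 11.721330 m ≈ 11.7213 m
Convert LSL to answer units (arcs ×180/π): t = 1.538398·180/π = 88.1437°, p = ρ·p = 2.47·1.600395 = 3.9530 m, q = 1.606685·180/π = 92.0563°, L = 11.7213 m.

LSL: t = 88.1437°, p = 3.9530 m, q = 92.0563°, L = 11.7213 m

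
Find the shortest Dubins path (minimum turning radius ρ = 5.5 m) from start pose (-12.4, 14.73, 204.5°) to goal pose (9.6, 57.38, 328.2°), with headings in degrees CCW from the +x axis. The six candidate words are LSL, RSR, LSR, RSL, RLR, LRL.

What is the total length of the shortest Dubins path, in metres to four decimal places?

Let ψ = atan2(Δy, Δx) = atan2(42.65, 22.00) = 62.7141° be the start→goal bearing.
Normalize: d = |goal − start| / ρ = 47.989817/5.5 = 8.725421, α = (θ_start − ψ) mod 360° = 141.7859° = 2.474630 rad, β = (θ_goal − ψ) mod 360° = 265.4859° = 4.633603 rad.
Common terms: sin α = 0.618602, cos α = -0.785704, sin β = -0.996898, cos β = -0.078705, cos(α−β) = -0.554844, d² = 76.132975. Work in radians in the unit-radius frame; every candidate has L = ρ·(t + p + q).
LSL: p² = 2 + d² − 2cos(α−β) + 2d(sin α − sin β) = 107.434500; p = √p² = 10.365061; φ = atan2(cos β − cos α, d + sin α − sin β) = 0.068263 rad; t = (φ − α) mod 2π = 3.876818 rad, q = (β − φ) mod 2π = 4.565340 rad → L = 5.5·(3.876818 + 10.365061 + 4.565340) = 5.5·18.807219 = 103.439705 m
RSR: p² = 2 + d² − 2cos(α−β) + 2d(sin β − sin α) = 51.050829; p = √p² = 7.144986; φ = atan2(cos α − cos β, d − sin α + sin β) = -0.099113 rad; t = (α − φ) mod 2π = 2.573743 rad, q = (φ − β) mod 2π = 1.550470 rad → L = 5.5·(2.573743 + 7.144986 + 1.550470) = 5.5·11.269199 = 61.980596 m
LSR: p² = d² − 2 + 2cos(α−β) + 2d(sin α + sin β) = 66.421703; p = √p² = 8.149951; φ = atan2(−cos α − cos β, d + sin α + sin β) − atan2(−2, p) = 0.343835 rad; t = (φ − α) mod 2π = 4.152390 rad, q = (φ − β) mod 2π = 1.993417 rad → L = 5.5·(4.152390 + 8.149951 + 1.993417) = 5.5·14.295758 = 78.626668 m
RSL: p² = d² − 2 + 2cos(α−β) − 2d(sin α + sin β) = 79.624870; p = √p² = 8.923277; φ = atan2(cos α + cos β, d − sin α − sin β) − atan2(2, p) = -0.315156 rad; t = (α − φ) mod 2π = 2.789787 rad, q = (β − φ) mod 2π = 4.948759 rad → L = 5.5·(2.789787 + 8.923277 + 4.948759) = 5.5·16.661823 = 91.640026 m
RLR: c = (6 − d² + 2cos(α−β) + 2d(sin α − sin β))/8 = -5.381354, |c| > 1 → infeasible
LRL: c = (6 − d² + 2cos(α−β) − 2d(sin α − sin β))/8 = -12.429312, |c| > 1 → infeasible
Shortest: RSR with L = 61.980596 m ≈ 61.9806 m

61.9806 m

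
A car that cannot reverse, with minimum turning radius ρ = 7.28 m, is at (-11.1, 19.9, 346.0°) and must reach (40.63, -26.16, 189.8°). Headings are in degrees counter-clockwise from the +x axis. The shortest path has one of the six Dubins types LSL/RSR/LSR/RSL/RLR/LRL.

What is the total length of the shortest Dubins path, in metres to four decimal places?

81.0264 m

Let ψ = atan2(Δy, Δx) = atan2(-46.06, 51.73) = -41.6816° be the start→goal bearing.
Normalize: d = |goal − start| / ρ = 69.264107/7.28 = 9.514300, α = (θ_start − ψ) mod 360° = 27.6816° = 0.483136 rad, β = (θ_goal − ψ) mod 360° = 231.4816° = 4.040117 rad.
Common terms: sin α = 0.464558, cos α = 0.885543, sin β = -0.782408, cos β = -0.622766, cos(α−β) = -0.914960, d² = 90.521912. Work in radians in the unit-radius frame; every candidate has L = ρ·(t + p + q).
LSL: p² = 2 + d² − 2cos(α−β) + 2d(sin α − sin β) = 118.079861; p = √p² = 10.866456; φ = atan2(cos β − cos α, d + sin α − sin β) = -0.139254 rad; t = (φ − α) mod 2π = 5.660796 rad, q = (β − φ) mod 2π = 4.179370 rad → L = 7.28·(5.660796 + 10.866456 + 4.179370) = 7.28·20.706622 = 150.744209 m
RSR: p² = 2 + d² − 2cos(α−β) + 2d(sin β − sin α) = 70.623802; p = √p² = 8.403797; φ = atan2(cos α − cos β, d − sin α + sin β) = 0.180457 rad; t = (α − φ) mod 2π = 0.302678 rad, q = (φ − β) mod 2π = 2.423526 rad → L = 7.28·(0.302678 + 8.403797 + 2.423526) = 7.28·11.130001 = 81.026409 m
LSR: p² = d² − 2 + 2cos(α−β) + 2d(sin α + sin β) = 80.643744; p = √p² = 8.980186; φ = atan2(−cos α − cos β, d + sin α + sin β) − atan2(−2, p) = 0.190570 rad; t = (φ − α) mod 2π = 5.990620 rad, q = (φ − β) mod 2π = 2.433639 rad → L = 7.28·(5.990620 + 8.980186 + 2.433639) = 7.28·17.404445 = 126.704360 m
RSL: p² = d² − 2 + 2cos(α−β) − 2d(sin α + sin β) = 92.740241; p = √p² = 9.630173; φ = atan2(cos α + cos β, d − sin α − sin β) − atan2(2, p) = -0.178050 rad; t = (α − φ) mod 2π = 0.661185 rad, q = (β − φ) mod 2π = 4.218166 rad → L = 7.28·(0.661185 + 9.630173 + 4.218166) = 7.28·14.509525 = 105.629342 m
RLR: c = (6 − d² + 2cos(α−β) + 2d(sin α − sin β))/8 = -7.827975, |c| > 1 → infeasible
LRL: c = (6 − d² + 2cos(α−β) − 2d(sin α − sin β))/8 = -13.759983, |c| > 1 → infeasible
Shortest: RSR with L = 81.026409 m ≈ 81.0264 m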